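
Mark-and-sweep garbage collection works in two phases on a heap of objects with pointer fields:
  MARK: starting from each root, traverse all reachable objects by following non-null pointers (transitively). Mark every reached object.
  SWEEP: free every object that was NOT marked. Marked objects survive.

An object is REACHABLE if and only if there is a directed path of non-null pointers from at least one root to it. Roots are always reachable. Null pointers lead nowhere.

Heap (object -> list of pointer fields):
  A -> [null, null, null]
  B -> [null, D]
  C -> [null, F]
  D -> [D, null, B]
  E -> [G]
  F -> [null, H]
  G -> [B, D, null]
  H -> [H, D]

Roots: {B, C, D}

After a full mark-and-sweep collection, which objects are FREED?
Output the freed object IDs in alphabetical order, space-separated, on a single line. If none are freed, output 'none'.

Answer: A E G

Derivation:
Roots: B C D
Mark B: refs=null D, marked=B
Mark C: refs=null F, marked=B C
Mark D: refs=D null B, marked=B C D
Mark F: refs=null H, marked=B C D F
Mark H: refs=H D, marked=B C D F H
Unmarked (collected): A E G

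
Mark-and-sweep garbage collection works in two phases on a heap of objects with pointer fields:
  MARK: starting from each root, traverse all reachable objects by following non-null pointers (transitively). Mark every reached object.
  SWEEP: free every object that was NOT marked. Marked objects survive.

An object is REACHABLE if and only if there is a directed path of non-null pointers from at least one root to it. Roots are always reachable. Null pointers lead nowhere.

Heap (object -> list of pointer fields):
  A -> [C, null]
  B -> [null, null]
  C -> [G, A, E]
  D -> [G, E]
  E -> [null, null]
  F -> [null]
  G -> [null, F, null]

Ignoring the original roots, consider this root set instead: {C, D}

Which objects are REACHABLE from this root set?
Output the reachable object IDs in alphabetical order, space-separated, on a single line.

Answer: A C D E F G

Derivation:
Roots: C D
Mark C: refs=G A E, marked=C
Mark D: refs=G E, marked=C D
Mark G: refs=null F null, marked=C D G
Mark A: refs=C null, marked=A C D G
Mark E: refs=null null, marked=A C D E G
Mark F: refs=null, marked=A C D E F G
Unmarked (collected): B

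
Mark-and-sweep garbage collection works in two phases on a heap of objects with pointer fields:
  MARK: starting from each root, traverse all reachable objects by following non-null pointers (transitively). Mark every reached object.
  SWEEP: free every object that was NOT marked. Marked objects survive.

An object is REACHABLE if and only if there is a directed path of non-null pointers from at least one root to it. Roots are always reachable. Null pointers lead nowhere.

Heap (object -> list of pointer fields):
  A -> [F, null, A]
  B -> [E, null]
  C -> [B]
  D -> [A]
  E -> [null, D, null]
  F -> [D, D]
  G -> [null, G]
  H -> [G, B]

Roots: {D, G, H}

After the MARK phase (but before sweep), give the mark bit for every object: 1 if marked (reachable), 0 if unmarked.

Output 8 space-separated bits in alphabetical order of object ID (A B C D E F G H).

Answer: 1 1 0 1 1 1 1 1

Derivation:
Roots: D G H
Mark D: refs=A, marked=D
Mark G: refs=null G, marked=D G
Mark H: refs=G B, marked=D G H
Mark A: refs=F null A, marked=A D G H
Mark B: refs=E null, marked=A B D G H
Mark F: refs=D D, marked=A B D F G H
Mark E: refs=null D null, marked=A B D E F G H
Unmarked (collected): C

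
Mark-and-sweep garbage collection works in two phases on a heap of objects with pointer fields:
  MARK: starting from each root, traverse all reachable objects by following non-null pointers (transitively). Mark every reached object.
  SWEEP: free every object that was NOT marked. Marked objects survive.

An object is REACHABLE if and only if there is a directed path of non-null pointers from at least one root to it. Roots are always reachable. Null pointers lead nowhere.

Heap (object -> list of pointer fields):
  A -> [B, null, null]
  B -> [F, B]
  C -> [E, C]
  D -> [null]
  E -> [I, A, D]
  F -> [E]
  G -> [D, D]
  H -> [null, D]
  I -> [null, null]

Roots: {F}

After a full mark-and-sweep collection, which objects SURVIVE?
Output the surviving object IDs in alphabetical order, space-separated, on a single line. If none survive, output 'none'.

Answer: A B D E F I

Derivation:
Roots: F
Mark F: refs=E, marked=F
Mark E: refs=I A D, marked=E F
Mark I: refs=null null, marked=E F I
Mark A: refs=B null null, marked=A E F I
Mark D: refs=null, marked=A D E F I
Mark B: refs=F B, marked=A B D E F I
Unmarked (collected): C G H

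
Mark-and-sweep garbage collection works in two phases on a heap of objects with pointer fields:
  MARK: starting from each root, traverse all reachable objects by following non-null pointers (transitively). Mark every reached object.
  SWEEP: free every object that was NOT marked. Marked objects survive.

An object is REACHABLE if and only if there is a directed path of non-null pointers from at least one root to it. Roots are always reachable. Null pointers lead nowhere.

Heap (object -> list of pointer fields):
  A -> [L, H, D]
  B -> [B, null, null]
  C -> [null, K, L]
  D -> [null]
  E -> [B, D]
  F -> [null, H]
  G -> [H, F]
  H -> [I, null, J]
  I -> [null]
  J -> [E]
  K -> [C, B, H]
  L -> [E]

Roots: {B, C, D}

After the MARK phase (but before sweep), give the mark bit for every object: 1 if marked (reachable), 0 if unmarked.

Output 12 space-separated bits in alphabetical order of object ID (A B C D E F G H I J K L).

Answer: 0 1 1 1 1 0 0 1 1 1 1 1

Derivation:
Roots: B C D
Mark B: refs=B null null, marked=B
Mark C: refs=null K L, marked=B C
Mark D: refs=null, marked=B C D
Mark K: refs=C B H, marked=B C D K
Mark L: refs=E, marked=B C D K L
Mark H: refs=I null J, marked=B C D H K L
Mark E: refs=B D, marked=B C D E H K L
Mark I: refs=null, marked=B C D E H I K L
Mark J: refs=E, marked=B C D E H I J K L
Unmarked (collected): A F G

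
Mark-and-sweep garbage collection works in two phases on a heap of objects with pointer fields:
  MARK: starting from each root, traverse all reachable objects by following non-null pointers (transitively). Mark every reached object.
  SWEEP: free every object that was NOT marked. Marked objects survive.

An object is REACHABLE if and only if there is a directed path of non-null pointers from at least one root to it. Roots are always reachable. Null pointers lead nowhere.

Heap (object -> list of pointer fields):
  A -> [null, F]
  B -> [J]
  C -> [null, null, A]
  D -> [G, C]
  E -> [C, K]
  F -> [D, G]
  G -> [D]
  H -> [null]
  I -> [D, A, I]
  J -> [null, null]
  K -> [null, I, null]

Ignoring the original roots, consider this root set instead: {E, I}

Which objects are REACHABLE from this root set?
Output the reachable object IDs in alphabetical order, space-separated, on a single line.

Answer: A C D E F G I K

Derivation:
Roots: E I
Mark E: refs=C K, marked=E
Mark I: refs=D A I, marked=E I
Mark C: refs=null null A, marked=C E I
Mark K: refs=null I null, marked=C E I K
Mark D: refs=G C, marked=C D E I K
Mark A: refs=null F, marked=A C D E I K
Mark G: refs=D, marked=A C D E G I K
Mark F: refs=D G, marked=A C D E F G I K
Unmarked (collected): B H J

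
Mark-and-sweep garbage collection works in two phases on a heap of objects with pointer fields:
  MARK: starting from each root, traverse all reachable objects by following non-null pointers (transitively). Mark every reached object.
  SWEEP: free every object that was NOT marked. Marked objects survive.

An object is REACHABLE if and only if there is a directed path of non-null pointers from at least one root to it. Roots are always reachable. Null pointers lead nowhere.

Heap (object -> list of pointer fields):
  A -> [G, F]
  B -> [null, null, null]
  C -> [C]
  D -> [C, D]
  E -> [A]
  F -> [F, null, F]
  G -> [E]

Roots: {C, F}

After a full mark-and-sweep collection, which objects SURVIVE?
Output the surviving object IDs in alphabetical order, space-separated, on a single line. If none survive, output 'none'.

Roots: C F
Mark C: refs=C, marked=C
Mark F: refs=F null F, marked=C F
Unmarked (collected): A B D E G

Answer: C F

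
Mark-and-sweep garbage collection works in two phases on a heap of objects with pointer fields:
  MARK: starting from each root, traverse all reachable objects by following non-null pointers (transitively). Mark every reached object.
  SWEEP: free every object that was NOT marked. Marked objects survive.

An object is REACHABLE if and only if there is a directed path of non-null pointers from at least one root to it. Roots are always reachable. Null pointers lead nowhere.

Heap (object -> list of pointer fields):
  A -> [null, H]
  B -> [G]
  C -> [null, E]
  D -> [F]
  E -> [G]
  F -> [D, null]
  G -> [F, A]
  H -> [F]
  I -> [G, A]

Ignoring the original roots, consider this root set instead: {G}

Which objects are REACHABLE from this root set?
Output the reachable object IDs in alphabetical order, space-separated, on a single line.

Roots: G
Mark G: refs=F A, marked=G
Mark F: refs=D null, marked=F G
Mark A: refs=null H, marked=A F G
Mark D: refs=F, marked=A D F G
Mark H: refs=F, marked=A D F G H
Unmarked (collected): B C E I

Answer: A D F G H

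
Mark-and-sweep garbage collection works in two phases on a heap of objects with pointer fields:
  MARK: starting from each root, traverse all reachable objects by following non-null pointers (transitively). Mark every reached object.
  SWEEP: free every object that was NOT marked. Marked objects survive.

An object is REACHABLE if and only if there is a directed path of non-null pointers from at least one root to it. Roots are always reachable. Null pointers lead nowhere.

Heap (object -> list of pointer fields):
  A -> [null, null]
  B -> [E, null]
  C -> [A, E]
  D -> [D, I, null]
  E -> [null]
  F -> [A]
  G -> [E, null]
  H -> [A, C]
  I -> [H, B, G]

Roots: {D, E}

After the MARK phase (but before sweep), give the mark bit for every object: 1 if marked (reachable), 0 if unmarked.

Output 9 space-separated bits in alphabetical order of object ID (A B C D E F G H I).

Answer: 1 1 1 1 1 0 1 1 1

Derivation:
Roots: D E
Mark D: refs=D I null, marked=D
Mark E: refs=null, marked=D E
Mark I: refs=H B G, marked=D E I
Mark H: refs=A C, marked=D E H I
Mark B: refs=E null, marked=B D E H I
Mark G: refs=E null, marked=B D E G H I
Mark A: refs=null null, marked=A B D E G H I
Mark C: refs=A E, marked=A B C D E G H I
Unmarked (collected): F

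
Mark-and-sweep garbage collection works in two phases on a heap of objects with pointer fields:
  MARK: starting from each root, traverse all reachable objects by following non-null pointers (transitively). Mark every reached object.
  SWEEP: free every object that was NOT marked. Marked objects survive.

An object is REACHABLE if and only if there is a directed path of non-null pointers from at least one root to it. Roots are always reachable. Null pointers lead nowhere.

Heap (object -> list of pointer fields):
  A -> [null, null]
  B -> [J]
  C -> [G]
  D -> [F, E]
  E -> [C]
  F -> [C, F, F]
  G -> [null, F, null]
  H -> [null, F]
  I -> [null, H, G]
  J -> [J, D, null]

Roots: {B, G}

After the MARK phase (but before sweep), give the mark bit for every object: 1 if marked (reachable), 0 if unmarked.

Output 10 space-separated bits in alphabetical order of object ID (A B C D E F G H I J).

Answer: 0 1 1 1 1 1 1 0 0 1

Derivation:
Roots: B G
Mark B: refs=J, marked=B
Mark G: refs=null F null, marked=B G
Mark J: refs=J D null, marked=B G J
Mark F: refs=C F F, marked=B F G J
Mark D: refs=F E, marked=B D F G J
Mark C: refs=G, marked=B C D F G J
Mark E: refs=C, marked=B C D E F G J
Unmarked (collected): A H I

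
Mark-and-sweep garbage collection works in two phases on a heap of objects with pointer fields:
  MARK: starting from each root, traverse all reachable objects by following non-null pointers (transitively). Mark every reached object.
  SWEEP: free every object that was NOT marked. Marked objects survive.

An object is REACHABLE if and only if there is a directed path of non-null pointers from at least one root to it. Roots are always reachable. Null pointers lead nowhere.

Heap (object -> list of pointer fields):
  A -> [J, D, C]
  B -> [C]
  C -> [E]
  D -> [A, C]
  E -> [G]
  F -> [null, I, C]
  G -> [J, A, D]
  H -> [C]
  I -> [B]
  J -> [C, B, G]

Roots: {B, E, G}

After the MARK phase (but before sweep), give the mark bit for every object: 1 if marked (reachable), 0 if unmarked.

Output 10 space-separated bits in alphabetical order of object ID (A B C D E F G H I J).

Roots: B E G
Mark B: refs=C, marked=B
Mark E: refs=G, marked=B E
Mark G: refs=J A D, marked=B E G
Mark C: refs=E, marked=B C E G
Mark J: refs=C B G, marked=B C E G J
Mark A: refs=J D C, marked=A B C E G J
Mark D: refs=A C, marked=A B C D E G J
Unmarked (collected): F H I

Answer: 1 1 1 1 1 0 1 0 0 1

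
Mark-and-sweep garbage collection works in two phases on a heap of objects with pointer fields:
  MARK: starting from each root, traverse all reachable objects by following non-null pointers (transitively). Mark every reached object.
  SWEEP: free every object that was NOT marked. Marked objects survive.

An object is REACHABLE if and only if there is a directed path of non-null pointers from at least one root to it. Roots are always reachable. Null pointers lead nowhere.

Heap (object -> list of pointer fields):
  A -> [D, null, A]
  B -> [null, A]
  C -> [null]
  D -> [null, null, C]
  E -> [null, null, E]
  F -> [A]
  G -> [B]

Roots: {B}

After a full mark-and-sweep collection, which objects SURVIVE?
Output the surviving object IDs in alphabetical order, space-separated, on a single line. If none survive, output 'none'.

Roots: B
Mark B: refs=null A, marked=B
Mark A: refs=D null A, marked=A B
Mark D: refs=null null C, marked=A B D
Mark C: refs=null, marked=A B C D
Unmarked (collected): E F G

Answer: A B C D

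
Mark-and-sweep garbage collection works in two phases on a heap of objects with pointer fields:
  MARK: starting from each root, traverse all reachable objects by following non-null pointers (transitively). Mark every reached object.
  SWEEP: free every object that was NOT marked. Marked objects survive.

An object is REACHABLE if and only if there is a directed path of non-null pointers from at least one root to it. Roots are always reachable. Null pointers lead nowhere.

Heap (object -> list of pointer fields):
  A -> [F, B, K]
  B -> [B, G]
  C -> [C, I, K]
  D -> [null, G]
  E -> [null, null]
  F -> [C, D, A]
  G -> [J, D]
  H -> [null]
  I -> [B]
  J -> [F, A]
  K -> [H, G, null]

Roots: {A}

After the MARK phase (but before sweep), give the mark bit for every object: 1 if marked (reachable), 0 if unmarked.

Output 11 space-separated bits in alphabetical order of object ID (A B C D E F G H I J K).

Roots: A
Mark A: refs=F B K, marked=A
Mark F: refs=C D A, marked=A F
Mark B: refs=B G, marked=A B F
Mark K: refs=H G null, marked=A B F K
Mark C: refs=C I K, marked=A B C F K
Mark D: refs=null G, marked=A B C D F K
Mark G: refs=J D, marked=A B C D F G K
Mark H: refs=null, marked=A B C D F G H K
Mark I: refs=B, marked=A B C D F G H I K
Mark J: refs=F A, marked=A B C D F G H I J K
Unmarked (collected): E

Answer: 1 1 1 1 0 1 1 1 1 1 1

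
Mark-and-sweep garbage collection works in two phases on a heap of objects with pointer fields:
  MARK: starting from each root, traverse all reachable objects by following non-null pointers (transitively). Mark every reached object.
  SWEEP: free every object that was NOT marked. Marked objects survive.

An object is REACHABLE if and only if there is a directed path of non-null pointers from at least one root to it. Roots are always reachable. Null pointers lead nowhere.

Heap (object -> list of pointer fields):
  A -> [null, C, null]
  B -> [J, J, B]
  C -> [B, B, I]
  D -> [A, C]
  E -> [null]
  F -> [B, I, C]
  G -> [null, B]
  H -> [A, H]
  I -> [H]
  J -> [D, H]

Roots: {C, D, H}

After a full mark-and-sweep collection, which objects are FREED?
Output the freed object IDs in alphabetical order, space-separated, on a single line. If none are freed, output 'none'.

Roots: C D H
Mark C: refs=B B I, marked=C
Mark D: refs=A C, marked=C D
Mark H: refs=A H, marked=C D H
Mark B: refs=J J B, marked=B C D H
Mark I: refs=H, marked=B C D H I
Mark A: refs=null C null, marked=A B C D H I
Mark J: refs=D H, marked=A B C D H I J
Unmarked (collected): E F G

Answer: E F G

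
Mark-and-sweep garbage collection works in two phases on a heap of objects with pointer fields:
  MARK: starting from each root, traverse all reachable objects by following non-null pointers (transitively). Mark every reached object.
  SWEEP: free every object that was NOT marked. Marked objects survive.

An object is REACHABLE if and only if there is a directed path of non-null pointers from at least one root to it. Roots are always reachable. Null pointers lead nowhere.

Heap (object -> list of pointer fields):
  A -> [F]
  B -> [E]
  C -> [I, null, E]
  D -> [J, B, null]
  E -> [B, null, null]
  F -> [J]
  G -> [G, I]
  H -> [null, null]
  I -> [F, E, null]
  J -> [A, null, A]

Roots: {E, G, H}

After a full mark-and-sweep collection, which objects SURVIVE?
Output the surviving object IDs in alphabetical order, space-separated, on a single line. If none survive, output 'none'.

Answer: A B E F G H I J

Derivation:
Roots: E G H
Mark E: refs=B null null, marked=E
Mark G: refs=G I, marked=E G
Mark H: refs=null null, marked=E G H
Mark B: refs=E, marked=B E G H
Mark I: refs=F E null, marked=B E G H I
Mark F: refs=J, marked=B E F G H I
Mark J: refs=A null A, marked=B E F G H I J
Mark A: refs=F, marked=A B E F G H I J
Unmarked (collected): C D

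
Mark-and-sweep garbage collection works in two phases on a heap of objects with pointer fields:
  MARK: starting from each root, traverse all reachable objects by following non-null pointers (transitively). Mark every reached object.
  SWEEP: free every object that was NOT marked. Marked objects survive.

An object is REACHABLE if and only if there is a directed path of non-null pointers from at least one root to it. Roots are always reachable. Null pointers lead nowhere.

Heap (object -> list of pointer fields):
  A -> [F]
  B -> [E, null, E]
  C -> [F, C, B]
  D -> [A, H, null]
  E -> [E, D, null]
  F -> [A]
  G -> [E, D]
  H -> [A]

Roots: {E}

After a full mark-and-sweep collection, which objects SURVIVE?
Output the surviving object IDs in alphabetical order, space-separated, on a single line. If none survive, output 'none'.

Answer: A D E F H

Derivation:
Roots: E
Mark E: refs=E D null, marked=E
Mark D: refs=A H null, marked=D E
Mark A: refs=F, marked=A D E
Mark H: refs=A, marked=A D E H
Mark F: refs=A, marked=A D E F H
Unmarked (collected): B C G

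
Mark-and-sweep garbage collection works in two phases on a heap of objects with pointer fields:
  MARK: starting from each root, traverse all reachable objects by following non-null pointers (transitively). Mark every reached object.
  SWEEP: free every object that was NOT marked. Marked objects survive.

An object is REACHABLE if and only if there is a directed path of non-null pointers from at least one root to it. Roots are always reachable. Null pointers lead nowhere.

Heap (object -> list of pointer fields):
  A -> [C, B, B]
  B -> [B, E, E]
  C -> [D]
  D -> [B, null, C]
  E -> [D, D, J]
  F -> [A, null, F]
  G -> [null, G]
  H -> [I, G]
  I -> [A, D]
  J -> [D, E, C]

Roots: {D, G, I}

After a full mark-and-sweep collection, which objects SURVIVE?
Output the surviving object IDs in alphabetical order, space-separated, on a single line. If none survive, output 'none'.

Roots: D G I
Mark D: refs=B null C, marked=D
Mark G: refs=null G, marked=D G
Mark I: refs=A D, marked=D G I
Mark B: refs=B E E, marked=B D G I
Mark C: refs=D, marked=B C D G I
Mark A: refs=C B B, marked=A B C D G I
Mark E: refs=D D J, marked=A B C D E G I
Mark J: refs=D E C, marked=A B C D E G I J
Unmarked (collected): F H

Answer: A B C D E G I J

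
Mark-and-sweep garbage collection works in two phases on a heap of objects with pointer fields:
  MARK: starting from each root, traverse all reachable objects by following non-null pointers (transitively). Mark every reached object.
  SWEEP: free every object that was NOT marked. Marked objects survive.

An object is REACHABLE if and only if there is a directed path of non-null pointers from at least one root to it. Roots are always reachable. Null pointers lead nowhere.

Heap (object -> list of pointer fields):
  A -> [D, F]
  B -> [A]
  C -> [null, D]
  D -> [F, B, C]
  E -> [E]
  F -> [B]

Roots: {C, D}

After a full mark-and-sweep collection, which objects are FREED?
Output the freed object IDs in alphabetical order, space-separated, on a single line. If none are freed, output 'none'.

Answer: E

Derivation:
Roots: C D
Mark C: refs=null D, marked=C
Mark D: refs=F B C, marked=C D
Mark F: refs=B, marked=C D F
Mark B: refs=A, marked=B C D F
Mark A: refs=D F, marked=A B C D F
Unmarked (collected): E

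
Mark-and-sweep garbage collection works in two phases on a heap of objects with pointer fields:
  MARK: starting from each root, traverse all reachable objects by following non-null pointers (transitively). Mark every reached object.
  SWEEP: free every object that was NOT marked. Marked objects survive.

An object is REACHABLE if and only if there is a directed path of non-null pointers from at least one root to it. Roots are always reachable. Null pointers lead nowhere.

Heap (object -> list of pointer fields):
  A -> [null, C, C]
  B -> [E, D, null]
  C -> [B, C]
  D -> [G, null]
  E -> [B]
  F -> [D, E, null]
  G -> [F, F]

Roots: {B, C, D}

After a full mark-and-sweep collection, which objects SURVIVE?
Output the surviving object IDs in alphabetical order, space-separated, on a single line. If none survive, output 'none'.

Answer: B C D E F G

Derivation:
Roots: B C D
Mark B: refs=E D null, marked=B
Mark C: refs=B C, marked=B C
Mark D: refs=G null, marked=B C D
Mark E: refs=B, marked=B C D E
Mark G: refs=F F, marked=B C D E G
Mark F: refs=D E null, marked=B C D E F G
Unmarked (collected): A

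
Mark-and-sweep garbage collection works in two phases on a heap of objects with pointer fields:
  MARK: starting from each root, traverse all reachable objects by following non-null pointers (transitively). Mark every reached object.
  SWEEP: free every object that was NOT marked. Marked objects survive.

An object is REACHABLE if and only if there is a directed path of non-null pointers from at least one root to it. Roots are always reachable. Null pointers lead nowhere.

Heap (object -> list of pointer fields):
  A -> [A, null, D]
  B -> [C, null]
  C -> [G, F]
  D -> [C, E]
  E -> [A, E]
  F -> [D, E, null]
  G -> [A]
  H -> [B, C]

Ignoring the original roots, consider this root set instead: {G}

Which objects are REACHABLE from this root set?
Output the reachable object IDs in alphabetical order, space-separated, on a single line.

Answer: A C D E F G

Derivation:
Roots: G
Mark G: refs=A, marked=G
Mark A: refs=A null D, marked=A G
Mark D: refs=C E, marked=A D G
Mark C: refs=G F, marked=A C D G
Mark E: refs=A E, marked=A C D E G
Mark F: refs=D E null, marked=A C D E F G
Unmarked (collected): B H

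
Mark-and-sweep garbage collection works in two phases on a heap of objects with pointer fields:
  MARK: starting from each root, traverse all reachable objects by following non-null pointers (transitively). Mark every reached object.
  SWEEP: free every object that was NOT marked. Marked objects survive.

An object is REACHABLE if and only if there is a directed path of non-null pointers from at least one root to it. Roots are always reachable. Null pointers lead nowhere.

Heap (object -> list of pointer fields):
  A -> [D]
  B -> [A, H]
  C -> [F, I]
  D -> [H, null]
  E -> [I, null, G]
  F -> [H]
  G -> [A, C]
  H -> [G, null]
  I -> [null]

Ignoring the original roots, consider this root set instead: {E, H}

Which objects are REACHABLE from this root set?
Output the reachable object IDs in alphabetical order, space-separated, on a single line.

Answer: A C D E F G H I

Derivation:
Roots: E H
Mark E: refs=I null G, marked=E
Mark H: refs=G null, marked=E H
Mark I: refs=null, marked=E H I
Mark G: refs=A C, marked=E G H I
Mark A: refs=D, marked=A E G H I
Mark C: refs=F I, marked=A C E G H I
Mark D: refs=H null, marked=A C D E G H I
Mark F: refs=H, marked=A C D E F G H I
Unmarked (collected): B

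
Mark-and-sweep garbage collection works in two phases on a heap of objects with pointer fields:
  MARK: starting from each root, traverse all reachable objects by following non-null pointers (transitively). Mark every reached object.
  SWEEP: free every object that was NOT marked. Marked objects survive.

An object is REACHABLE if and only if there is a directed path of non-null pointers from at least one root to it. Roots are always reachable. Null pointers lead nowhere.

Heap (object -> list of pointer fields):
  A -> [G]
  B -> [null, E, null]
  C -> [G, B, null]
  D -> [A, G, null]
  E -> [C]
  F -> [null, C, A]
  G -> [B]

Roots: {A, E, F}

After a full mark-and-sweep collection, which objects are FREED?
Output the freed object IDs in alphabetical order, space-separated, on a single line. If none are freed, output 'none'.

Roots: A E F
Mark A: refs=G, marked=A
Mark E: refs=C, marked=A E
Mark F: refs=null C A, marked=A E F
Mark G: refs=B, marked=A E F G
Mark C: refs=G B null, marked=A C E F G
Mark B: refs=null E null, marked=A B C E F G
Unmarked (collected): D

Answer: D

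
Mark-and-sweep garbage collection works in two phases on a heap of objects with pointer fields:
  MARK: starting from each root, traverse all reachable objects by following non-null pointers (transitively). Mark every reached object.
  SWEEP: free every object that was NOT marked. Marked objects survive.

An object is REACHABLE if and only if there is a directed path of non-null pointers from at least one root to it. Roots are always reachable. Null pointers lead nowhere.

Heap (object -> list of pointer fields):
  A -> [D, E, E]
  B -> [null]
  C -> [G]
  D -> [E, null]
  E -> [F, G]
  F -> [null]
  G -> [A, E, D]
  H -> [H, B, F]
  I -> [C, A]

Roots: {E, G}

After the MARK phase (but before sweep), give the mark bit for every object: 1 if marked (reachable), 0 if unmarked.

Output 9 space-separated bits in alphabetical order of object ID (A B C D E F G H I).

Roots: E G
Mark E: refs=F G, marked=E
Mark G: refs=A E D, marked=E G
Mark F: refs=null, marked=E F G
Mark A: refs=D E E, marked=A E F G
Mark D: refs=E null, marked=A D E F G
Unmarked (collected): B C H I

Answer: 1 0 0 1 1 1 1 0 0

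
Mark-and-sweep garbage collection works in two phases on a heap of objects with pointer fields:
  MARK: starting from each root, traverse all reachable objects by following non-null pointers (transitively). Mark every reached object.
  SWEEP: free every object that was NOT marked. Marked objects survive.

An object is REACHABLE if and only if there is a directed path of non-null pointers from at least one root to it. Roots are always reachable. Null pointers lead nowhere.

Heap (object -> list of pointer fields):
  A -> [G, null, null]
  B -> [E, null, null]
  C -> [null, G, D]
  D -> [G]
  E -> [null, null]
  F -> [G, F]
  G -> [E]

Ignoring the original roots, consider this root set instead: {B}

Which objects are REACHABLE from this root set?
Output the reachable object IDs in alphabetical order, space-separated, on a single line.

Roots: B
Mark B: refs=E null null, marked=B
Mark E: refs=null null, marked=B E
Unmarked (collected): A C D F G

Answer: B E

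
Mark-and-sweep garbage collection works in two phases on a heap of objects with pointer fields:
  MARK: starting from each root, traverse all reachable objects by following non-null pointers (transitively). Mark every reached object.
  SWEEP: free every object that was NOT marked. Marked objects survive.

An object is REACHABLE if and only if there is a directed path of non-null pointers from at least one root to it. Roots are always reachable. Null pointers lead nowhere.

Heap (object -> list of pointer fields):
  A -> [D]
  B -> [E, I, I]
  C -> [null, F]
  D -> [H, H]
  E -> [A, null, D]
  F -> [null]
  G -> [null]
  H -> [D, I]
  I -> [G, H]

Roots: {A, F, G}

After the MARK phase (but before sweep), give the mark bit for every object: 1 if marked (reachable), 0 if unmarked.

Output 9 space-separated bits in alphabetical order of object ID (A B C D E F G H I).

Roots: A F G
Mark A: refs=D, marked=A
Mark F: refs=null, marked=A F
Mark G: refs=null, marked=A F G
Mark D: refs=H H, marked=A D F G
Mark H: refs=D I, marked=A D F G H
Mark I: refs=G H, marked=A D F G H I
Unmarked (collected): B C E

Answer: 1 0 0 1 0 1 1 1 1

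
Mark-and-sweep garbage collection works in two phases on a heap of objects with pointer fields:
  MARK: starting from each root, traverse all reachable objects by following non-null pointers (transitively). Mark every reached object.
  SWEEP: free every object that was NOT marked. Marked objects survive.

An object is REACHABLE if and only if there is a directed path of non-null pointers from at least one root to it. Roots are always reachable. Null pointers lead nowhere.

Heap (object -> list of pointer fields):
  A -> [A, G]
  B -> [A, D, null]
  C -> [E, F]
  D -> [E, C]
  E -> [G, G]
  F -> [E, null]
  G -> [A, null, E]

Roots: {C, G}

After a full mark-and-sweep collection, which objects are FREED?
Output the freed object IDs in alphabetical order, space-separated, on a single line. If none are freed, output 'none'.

Roots: C G
Mark C: refs=E F, marked=C
Mark G: refs=A null E, marked=C G
Mark E: refs=G G, marked=C E G
Mark F: refs=E null, marked=C E F G
Mark A: refs=A G, marked=A C E F G
Unmarked (collected): B D

Answer: B D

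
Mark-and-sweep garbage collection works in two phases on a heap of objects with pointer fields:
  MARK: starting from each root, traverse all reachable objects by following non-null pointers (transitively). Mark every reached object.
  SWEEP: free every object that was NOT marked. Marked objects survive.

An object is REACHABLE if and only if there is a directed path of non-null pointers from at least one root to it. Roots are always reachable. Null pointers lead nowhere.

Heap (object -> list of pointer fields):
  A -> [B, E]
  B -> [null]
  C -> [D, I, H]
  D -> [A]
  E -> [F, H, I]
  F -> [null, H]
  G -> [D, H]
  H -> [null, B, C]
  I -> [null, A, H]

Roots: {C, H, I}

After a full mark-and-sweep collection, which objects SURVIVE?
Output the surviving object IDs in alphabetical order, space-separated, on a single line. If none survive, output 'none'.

Roots: C H I
Mark C: refs=D I H, marked=C
Mark H: refs=null B C, marked=C H
Mark I: refs=null A H, marked=C H I
Mark D: refs=A, marked=C D H I
Mark B: refs=null, marked=B C D H I
Mark A: refs=B E, marked=A B C D H I
Mark E: refs=F H I, marked=A B C D E H I
Mark F: refs=null H, marked=A B C D E F H I
Unmarked (collected): G

Answer: A B C D E F H I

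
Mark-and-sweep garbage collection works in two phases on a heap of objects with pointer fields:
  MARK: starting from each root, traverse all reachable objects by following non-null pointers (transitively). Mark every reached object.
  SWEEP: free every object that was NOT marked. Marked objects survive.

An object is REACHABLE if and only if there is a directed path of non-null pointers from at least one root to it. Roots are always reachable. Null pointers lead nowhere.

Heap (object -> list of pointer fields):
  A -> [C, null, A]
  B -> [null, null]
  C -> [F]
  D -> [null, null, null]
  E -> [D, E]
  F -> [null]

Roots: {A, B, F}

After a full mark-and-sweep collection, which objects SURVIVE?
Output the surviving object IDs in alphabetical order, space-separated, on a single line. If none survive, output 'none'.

Answer: A B C F

Derivation:
Roots: A B F
Mark A: refs=C null A, marked=A
Mark B: refs=null null, marked=A B
Mark F: refs=null, marked=A B F
Mark C: refs=F, marked=A B C F
Unmarked (collected): D E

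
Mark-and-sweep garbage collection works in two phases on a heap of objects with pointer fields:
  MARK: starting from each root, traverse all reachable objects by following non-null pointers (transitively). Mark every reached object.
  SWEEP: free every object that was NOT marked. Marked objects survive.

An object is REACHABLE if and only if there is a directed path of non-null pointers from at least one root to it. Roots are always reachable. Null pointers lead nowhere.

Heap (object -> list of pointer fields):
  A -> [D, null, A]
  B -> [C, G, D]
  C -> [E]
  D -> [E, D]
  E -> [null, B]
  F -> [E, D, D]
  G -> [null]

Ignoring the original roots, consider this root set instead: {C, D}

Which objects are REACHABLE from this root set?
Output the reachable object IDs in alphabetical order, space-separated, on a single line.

Answer: B C D E G

Derivation:
Roots: C D
Mark C: refs=E, marked=C
Mark D: refs=E D, marked=C D
Mark E: refs=null B, marked=C D E
Mark B: refs=C G D, marked=B C D E
Mark G: refs=null, marked=B C D E G
Unmarked (collected): A F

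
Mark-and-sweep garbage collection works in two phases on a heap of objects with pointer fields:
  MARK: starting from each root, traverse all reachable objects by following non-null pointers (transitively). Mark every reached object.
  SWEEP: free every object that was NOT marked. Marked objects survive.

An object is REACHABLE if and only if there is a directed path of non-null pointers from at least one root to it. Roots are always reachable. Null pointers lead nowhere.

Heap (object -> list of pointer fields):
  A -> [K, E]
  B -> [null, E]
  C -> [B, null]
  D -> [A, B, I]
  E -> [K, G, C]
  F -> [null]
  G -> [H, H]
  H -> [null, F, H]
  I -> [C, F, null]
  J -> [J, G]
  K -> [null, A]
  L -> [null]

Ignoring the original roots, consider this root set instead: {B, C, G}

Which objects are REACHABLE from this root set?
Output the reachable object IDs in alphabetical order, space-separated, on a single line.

Answer: A B C E F G H K

Derivation:
Roots: B C G
Mark B: refs=null E, marked=B
Mark C: refs=B null, marked=B C
Mark G: refs=H H, marked=B C G
Mark E: refs=K G C, marked=B C E G
Mark H: refs=null F H, marked=B C E G H
Mark K: refs=null A, marked=B C E G H K
Mark F: refs=null, marked=B C E F G H K
Mark A: refs=K E, marked=A B C E F G H K
Unmarked (collected): D I J L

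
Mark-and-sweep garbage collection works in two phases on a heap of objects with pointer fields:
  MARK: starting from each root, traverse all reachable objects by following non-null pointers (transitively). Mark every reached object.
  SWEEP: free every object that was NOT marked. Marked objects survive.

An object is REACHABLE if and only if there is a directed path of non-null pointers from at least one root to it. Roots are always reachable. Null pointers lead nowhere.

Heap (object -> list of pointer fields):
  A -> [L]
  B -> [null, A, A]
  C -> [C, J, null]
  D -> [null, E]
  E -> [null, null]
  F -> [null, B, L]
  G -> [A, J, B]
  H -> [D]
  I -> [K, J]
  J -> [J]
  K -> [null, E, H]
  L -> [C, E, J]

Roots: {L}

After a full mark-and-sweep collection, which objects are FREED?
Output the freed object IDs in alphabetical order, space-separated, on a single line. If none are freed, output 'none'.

Answer: A B D F G H I K

Derivation:
Roots: L
Mark L: refs=C E J, marked=L
Mark C: refs=C J null, marked=C L
Mark E: refs=null null, marked=C E L
Mark J: refs=J, marked=C E J L
Unmarked (collected): A B D F G H I K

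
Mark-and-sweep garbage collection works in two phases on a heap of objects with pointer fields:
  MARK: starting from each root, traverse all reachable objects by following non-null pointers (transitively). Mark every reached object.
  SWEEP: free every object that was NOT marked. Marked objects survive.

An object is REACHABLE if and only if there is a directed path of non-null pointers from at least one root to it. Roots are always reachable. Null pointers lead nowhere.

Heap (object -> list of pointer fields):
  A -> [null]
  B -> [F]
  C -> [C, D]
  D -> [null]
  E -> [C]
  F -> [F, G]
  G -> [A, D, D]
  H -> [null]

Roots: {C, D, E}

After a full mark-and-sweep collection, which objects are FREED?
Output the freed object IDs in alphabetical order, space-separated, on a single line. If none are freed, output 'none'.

Answer: A B F G H

Derivation:
Roots: C D E
Mark C: refs=C D, marked=C
Mark D: refs=null, marked=C D
Mark E: refs=C, marked=C D E
Unmarked (collected): A B F G H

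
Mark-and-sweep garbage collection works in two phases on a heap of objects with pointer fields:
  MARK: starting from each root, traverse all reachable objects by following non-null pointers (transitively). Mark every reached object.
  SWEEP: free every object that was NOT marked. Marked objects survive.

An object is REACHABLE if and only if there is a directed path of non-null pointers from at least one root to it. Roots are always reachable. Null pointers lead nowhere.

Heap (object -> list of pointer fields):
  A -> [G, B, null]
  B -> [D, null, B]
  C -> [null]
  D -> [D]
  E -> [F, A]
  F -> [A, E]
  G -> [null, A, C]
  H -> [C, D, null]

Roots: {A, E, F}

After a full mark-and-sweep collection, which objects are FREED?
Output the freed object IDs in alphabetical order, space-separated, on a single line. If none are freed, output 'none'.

Answer: H

Derivation:
Roots: A E F
Mark A: refs=G B null, marked=A
Mark E: refs=F A, marked=A E
Mark F: refs=A E, marked=A E F
Mark G: refs=null A C, marked=A E F G
Mark B: refs=D null B, marked=A B E F G
Mark C: refs=null, marked=A B C E F G
Mark D: refs=D, marked=A B C D E F G
Unmarked (collected): H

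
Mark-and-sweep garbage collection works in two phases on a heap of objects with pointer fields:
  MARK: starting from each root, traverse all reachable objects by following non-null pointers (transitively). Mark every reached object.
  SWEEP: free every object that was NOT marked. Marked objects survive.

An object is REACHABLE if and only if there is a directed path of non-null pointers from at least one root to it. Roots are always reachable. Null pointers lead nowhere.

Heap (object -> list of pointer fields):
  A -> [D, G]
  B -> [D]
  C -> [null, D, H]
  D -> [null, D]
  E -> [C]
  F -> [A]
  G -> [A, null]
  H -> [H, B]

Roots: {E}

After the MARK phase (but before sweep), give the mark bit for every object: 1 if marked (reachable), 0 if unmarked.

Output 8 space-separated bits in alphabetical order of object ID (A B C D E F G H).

Roots: E
Mark E: refs=C, marked=E
Mark C: refs=null D H, marked=C E
Mark D: refs=null D, marked=C D E
Mark H: refs=H B, marked=C D E H
Mark B: refs=D, marked=B C D E H
Unmarked (collected): A F G

Answer: 0 1 1 1 1 0 0 1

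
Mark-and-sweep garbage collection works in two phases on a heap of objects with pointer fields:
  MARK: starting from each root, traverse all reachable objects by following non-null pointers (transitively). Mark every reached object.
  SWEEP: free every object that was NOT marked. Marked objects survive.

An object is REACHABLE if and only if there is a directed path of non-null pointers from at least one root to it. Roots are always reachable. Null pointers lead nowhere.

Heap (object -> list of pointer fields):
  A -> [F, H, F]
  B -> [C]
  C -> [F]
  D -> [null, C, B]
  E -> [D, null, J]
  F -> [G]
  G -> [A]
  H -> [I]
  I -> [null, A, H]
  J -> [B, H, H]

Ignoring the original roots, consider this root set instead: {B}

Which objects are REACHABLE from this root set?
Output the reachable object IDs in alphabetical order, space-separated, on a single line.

Roots: B
Mark B: refs=C, marked=B
Mark C: refs=F, marked=B C
Mark F: refs=G, marked=B C F
Mark G: refs=A, marked=B C F G
Mark A: refs=F H F, marked=A B C F G
Mark H: refs=I, marked=A B C F G H
Mark I: refs=null A H, marked=A B C F G H I
Unmarked (collected): D E J

Answer: A B C F G H I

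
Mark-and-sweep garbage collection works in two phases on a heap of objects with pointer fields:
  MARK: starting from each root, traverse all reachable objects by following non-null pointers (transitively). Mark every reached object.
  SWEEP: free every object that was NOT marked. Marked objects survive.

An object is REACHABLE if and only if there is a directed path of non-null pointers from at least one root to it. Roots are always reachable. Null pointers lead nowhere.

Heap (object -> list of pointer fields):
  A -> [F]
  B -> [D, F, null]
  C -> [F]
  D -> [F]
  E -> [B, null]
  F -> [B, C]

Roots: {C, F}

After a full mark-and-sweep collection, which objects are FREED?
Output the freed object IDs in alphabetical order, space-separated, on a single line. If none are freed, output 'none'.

Answer: A E

Derivation:
Roots: C F
Mark C: refs=F, marked=C
Mark F: refs=B C, marked=C F
Mark B: refs=D F null, marked=B C F
Mark D: refs=F, marked=B C D F
Unmarked (collected): A E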